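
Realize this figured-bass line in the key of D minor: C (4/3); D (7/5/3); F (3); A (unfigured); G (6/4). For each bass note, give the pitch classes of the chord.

C, E, F, A | D, F, A, C | F, A, C | A, C, E | G, C, E

C (6/4/3): C, E, F, A.
D (7/5/3): D, F, A, C.
F (5/3): F, A, C.
A (5/3): A, C, E.
G (6/4): G, C, E.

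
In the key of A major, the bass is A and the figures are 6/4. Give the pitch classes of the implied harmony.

A, D, F#

A fourth above A in this key is D.
A sixth above A in this key is F#.
Together with the bass A, this spells D major in second inversion.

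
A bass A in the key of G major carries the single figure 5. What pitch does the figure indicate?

E

Counting 4 letter steps above A lands on E; in G major, that letter is E.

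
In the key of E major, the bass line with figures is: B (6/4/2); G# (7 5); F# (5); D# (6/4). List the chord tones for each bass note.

B (6/4/2): B, C#, E, G#.
G# (7/5/3): G#, B, D#, F#.
F# (5/3): F#, A, C#.
D# (6/4): D#, G#, B.

B, C#, E, G# | G#, B, D#, F# | F#, A, C# | D#, G#, B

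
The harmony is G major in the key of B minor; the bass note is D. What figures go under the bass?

6/4

D is the fifth of G major, so the chord is in second inversion.
A triad in second inversion is figured 6/4, conventionally abbreviated 6/4.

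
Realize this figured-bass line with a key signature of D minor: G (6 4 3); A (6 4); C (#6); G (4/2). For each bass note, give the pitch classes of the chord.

G (6/4/3): G, Bb, C, E.
A (6/4): A, D, F.
C (#6/3): C, E, A#.
G (6/4/2): G, A, C, E.

G, Bb, C, E | A, D, F | C, E, A# | G, A, C, E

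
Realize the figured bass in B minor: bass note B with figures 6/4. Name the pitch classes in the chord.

B, E, G

A fourth above B in this key is E.
A sixth above B in this key is G.
Together with the bass B, this spells E minor in second inversion.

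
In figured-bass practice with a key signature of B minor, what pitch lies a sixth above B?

Counting 5 letter steps above B lands on G; in B minor, that letter is G.

G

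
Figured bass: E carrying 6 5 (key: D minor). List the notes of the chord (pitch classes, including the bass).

The written figures 6 5 are shorthand for 6/5/3: the 3 is implied.
A third above E in this key is G.
A fifth above E in this key is Bb.
A sixth above E in this key is C.
Together with the bass E, this spells C dominant seventh in first inversion.

E, G, Bb, C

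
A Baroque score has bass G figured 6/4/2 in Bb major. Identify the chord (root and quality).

A half-diminished seventh

The figures 6/4/2 indicate a seventh chord in third inversion.
In third inversion the root lies a second above the bass: a second above G in Bb major is A.
The chord tones are G, A, C, Eb, giving A half-diminished seventh.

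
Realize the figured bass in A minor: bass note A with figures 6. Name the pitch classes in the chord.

A, C, F

The written figures 6 are shorthand for 6/3: the 3 is implied.
A third above A in this key is C.
A sixth above A in this key is F.
Together with the bass A, this spells F major in first inversion.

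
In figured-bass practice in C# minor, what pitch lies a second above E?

F#

Counting 1 letter step above E lands on F; in C# minor, that letter is F#.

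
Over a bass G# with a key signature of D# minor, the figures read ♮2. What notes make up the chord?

The written figures ♮2 are shorthand for 6/4/2: the 6/4 are implied.
A second above G# in this key is A#, made natural (A) by the ♮ figure.
A fourth above G# in this key is C#.
A sixth above G# in this key is E#.
Together with the bass G#, this spells A augmented major seventh in third inversion.

G#, A, C#, E#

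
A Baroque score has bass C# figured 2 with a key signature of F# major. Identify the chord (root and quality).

The figures 2 indicate a seventh chord in third inversion.
In third inversion the root lies a second above the bass: a second above C# in F# major is D#.
The chord tones are C#, D#, F#, A#, giving D# minor seventh.

D# minor seventh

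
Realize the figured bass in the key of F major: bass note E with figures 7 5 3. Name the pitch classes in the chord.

E, G, Bb, D

A third above E in this key is G.
A fifth above E in this key is Bb.
A seventh above E in this key is D.
Together with the bass E, this spells E half-diminished seventh in root position.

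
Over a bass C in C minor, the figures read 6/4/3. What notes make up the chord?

C, Eb, F, Ab

A third above C in this key is Eb.
A fourth above C in this key is F.
A sixth above C in this key is Ab.
Together with the bass C, this spells F minor seventh in second inversion.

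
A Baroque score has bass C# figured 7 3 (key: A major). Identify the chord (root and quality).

C# minor seventh

The figures 7 3 indicate a seventh chord in root position.
In root position the bass is the root, so the root is C#.
The chord tones are C#, E, G#, B, giving C# minor seventh.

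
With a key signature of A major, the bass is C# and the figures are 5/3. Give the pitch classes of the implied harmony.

C#, E, G#

A third above C# in this key is E.
A fifth above C# in this key is G#.
Together with the bass C#, this spells C# minor in root position.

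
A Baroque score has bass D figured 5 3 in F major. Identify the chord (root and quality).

D minor

The figures 5 3 indicate a triad in root position.
In root position the bass is the root, so the root is D.
The chord tones are D, F, A, giving D minor.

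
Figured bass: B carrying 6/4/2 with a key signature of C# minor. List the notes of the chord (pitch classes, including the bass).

A second above B in this key is C#.
A fourth above B in this key is E.
A sixth above B in this key is G#.
Together with the bass B, this spells C# minor seventh in third inversion.

B, C#, E, G#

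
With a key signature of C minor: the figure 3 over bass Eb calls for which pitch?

Counting 2 letter steps above Eb lands on G; in C minor, that letter is G.

G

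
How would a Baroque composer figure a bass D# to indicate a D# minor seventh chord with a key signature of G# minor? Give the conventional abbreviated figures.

D# is the root of D# minor seventh, so the chord is in root position.
A seventh chord in root position is figured 7/5/3, conventionally abbreviated 7.

7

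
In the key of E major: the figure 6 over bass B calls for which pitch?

Counting 5 letter steps above B lands on G; in E major, that letter is G#.

G#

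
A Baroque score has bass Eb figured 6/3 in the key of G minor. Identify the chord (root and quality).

C minor

The figures 6/3 indicate a triad in first inversion.
In first inversion the root lies a sixth above the bass: a sixth above Eb in G minor is C.
The chord tones are Eb, G, C, giving C minor.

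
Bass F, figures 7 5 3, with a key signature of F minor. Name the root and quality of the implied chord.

The figures 7 5 3 indicate a seventh chord in root position.
In root position the bass is the root, so the root is F.
The chord tones are F, Ab, C, Eb, giving F minor seventh.

F minor seventh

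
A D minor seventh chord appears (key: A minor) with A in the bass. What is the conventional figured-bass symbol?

A is the fifth of D minor seventh, so the chord is in second inversion.
A seventh chord in second inversion is figured 6/4/3, conventionally abbreviated 4/3.

4/3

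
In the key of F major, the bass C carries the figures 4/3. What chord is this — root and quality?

F major seventh

The figures 4/3 indicate a seventh chord in second inversion.
In second inversion the root lies a fourth above the bass: a fourth above C in F major is F.
The chord tones are C, E, F, A, giving F major seventh.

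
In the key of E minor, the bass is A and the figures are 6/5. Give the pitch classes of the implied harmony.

A, C, E, F#

The written figures 6/5 are shorthand for 6/5/3: the 3 is implied.
A third above A in this key is C.
A fifth above A in this key is E.
A sixth above A in this key is F#.
Together with the bass A, this spells F# half-diminished seventh in first inversion.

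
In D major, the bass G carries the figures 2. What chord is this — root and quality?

A dominant seventh

The figures 2 indicate a seventh chord in third inversion.
In third inversion the root lies a second above the bass: a second above G in D major is A.
The chord tones are G, A, C#, E, giving A dominant seventh.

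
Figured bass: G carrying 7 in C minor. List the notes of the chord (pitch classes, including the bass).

G, Bb, D, F

The written figures 7 are shorthand for 7/5/3: the 5/3 are implied.
A third above G in this key is Bb.
A fifth above G in this key is D.
A seventh above G in this key is F.
Together with the bass G, this spells G minor seventh in root position.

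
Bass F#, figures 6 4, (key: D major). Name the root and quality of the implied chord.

B minor

The figures 6 4 indicate a triad in second inversion.
In second inversion the root lies a fourth above the bass: a fourth above F# in D major is B.
The chord tones are F#, B, D, giving B minor.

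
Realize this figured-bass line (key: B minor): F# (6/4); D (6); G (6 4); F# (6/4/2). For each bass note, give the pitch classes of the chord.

F#, B, D | D, F#, B | G, C#, E | F#, G, B, D

F# (6/4): F#, B, D.
D (6/3): D, F#, B.
G (6/4): G, C#, E.
F# (6/4/2): F#, G, B, D.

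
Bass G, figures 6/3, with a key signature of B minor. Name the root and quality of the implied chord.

E minor

The figures 6/3 indicate a triad in first inversion.
In first inversion the root lies a sixth above the bass: a sixth above G in B minor is E.
The chord tones are G, B, E, giving E minor.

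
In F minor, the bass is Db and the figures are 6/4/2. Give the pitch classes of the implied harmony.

A second above Db in this key is Eb.
A fourth above Db in this key is G.
A sixth above Db in this key is Bb.
Together with the bass Db, this spells Eb dominant seventh in third inversion.

Db, Eb, G, Bb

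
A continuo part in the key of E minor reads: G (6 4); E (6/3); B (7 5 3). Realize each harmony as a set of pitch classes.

G, C, E | E, G, C | B, D, F#, A

G (6/4): G, C, E.
E (6/3): E, G, C.
B (7/5/3): B, D, F#, A.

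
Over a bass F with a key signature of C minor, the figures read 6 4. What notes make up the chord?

A fourth above F in this key is Bb.
A sixth above F in this key is D.
Together with the bass F, this spells Bb major in second inversion.

F, Bb, D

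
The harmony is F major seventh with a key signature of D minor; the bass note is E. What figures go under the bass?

E is the seventh of F major seventh, so the chord is in third inversion.
A seventh chord in third inversion is figured 6/4/2, conventionally abbreviated 4/2.

4/2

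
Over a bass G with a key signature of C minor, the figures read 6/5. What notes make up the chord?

G, Bb, D, Eb

The written figures 6/5 are shorthand for 6/5/3: the 3 is implied.
A third above G in this key is Bb.
A fifth above G in this key is D.
A sixth above G in this key is Eb.
Together with the bass G, this spells Eb major seventh in first inversion.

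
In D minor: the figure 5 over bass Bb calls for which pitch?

F

Counting 4 letter steps above Bb lands on F; in D minor, that letter is F.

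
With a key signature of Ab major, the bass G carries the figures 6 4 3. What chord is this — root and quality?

The figures 6 4 3 indicate a seventh chord in second inversion.
In second inversion the root lies a fourth above the bass: a fourth above G in Ab major is C.
The chord tones are G, Bb, C, Eb, giving C minor seventh.

C minor seventh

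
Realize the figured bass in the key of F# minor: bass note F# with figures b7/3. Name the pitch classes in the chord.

F#, A, C#, Eb

The written figures b7/3 are shorthand for 7/5/3: the 5 is implied.
A third above F# in this key is A.
A fifth above F# in this key is C#.
A seventh above F# in this key is E, lowered to Eb by the flat.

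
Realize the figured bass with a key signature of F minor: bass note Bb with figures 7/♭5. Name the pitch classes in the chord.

The written figures 7/♭5 are shorthand for 7/5/3: the 3 is implied.
A third above Bb in this key is Db.
A fifth above Bb in this key is F, lowered to Fb by the flat.
A seventh above Bb in this key is Ab.
Together with the bass Bb, this spells Bb half-diminished seventh in root position.

Bb, Db, Fb, Ab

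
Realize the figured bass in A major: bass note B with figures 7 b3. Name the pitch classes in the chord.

B, Db, F#, A

The written figures 7 b3 are shorthand for 7/5/3: the 5 is implied.
A third above B in this key is D, lowered to Db by the flat.
A fifth above B in this key is F#.
A seventh above B in this key is A.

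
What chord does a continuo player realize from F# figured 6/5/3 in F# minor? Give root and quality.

The figures 6/5/3 indicate a seventh chord in first inversion.
In first inversion the root lies a sixth above the bass: a sixth above F# in F# minor is D.
The chord tones are F#, A, C#, D, giving D major seventh.

D major seventh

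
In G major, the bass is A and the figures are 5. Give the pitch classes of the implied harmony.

A, C, E

The written figures 5 are shorthand for 5/3: the 3 is implied.
A third above A in this key is C.
A fifth above A in this key is E.
Together with the bass A, this spells A minor in root position.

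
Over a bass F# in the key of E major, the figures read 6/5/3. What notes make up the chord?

A third above F# in this key is A.
A fifth above F# in this key is C#.
A sixth above F# in this key is D#.
Together with the bass F#, this spells D# half-diminished seventh in first inversion.

F#, A, C#, D#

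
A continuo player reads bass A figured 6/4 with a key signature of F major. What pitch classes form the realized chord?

A fourth above A in this key is D.
A sixth above A in this key is F.
Together with the bass A, this spells D minor in second inversion.

A, D, F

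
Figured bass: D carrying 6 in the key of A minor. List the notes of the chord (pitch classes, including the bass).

D, F, B

The written figures 6 are shorthand for 6/3: the 3 is implied.
A third above D in this key is F.
A sixth above D in this key is B.
Together with the bass D, this spells B diminished in first inversion.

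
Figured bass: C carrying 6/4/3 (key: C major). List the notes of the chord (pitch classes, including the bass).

C, E, F, A

A third above C in this key is E.
A fourth above C in this key is F.
A sixth above C in this key is A.
Together with the bass C, this spells F major seventh in second inversion.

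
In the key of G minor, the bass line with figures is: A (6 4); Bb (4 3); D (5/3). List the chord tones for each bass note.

A (6/4): A, D, F.
Bb (6/4/3): Bb, D, Eb, G.
D (5/3): D, F, A.

A, D, F | Bb, D, Eb, G | D, F, A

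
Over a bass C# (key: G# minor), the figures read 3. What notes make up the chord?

C#, E, G#

The written figures 3 are shorthand for 5/3: the 5 is implied.
A third above C# in this key is E.
A fifth above C# in this key is G#.
Together with the bass C#, this spells C# minor in root position.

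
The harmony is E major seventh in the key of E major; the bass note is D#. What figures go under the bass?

4/2

D# is the seventh of E major seventh, so the chord is in third inversion.
A seventh chord in third inversion is figured 6/4/2, conventionally abbreviated 4/2.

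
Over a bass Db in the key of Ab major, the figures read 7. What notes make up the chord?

The written figures 7 are shorthand for 7/5/3: the 5/3 are implied.
A third above Db in this key is F.
A fifth above Db in this key is Ab.
A seventh above Db in this key is C.
Together with the bass Db, this spells Db major seventh in root position.

Db, F, Ab, C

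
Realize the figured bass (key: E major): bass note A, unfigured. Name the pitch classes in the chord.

An unfigured bass implies 5/3.
A third above A in this key is C#.
A fifth above A in this key is E.
Together with the bass A, this spells A major in root position.

A, C#, E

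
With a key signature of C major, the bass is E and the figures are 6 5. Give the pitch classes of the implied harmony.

E, G, B, C

The written figures 6 5 are shorthand for 6/5/3: the 3 is implied.
A third above E in this key is G.
A fifth above E in this key is B.
A sixth above E in this key is C.
Together with the bass E, this spells C major seventh in first inversion.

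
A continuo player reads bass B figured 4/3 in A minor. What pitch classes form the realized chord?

The written figures 4/3 are shorthand for 6/4/3: the 6 is implied.
A third above B in this key is D.
A fourth above B in this key is E.
A sixth above B in this key is G.
Together with the bass B, this spells E minor seventh in second inversion.

B, D, E, G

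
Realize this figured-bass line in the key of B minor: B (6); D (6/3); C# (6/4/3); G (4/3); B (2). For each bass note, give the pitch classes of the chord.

B, D, G | D, F#, B | C#, E, F#, A | G, B, C#, E | B, C#, E, G

B (6/3): B, D, G.
D (6/3): D, F#, B.
C# (6/4/3): C#, E, F#, A.
G (6/4/3): G, B, C#, E.
B (6/4/2): B, C#, E, G.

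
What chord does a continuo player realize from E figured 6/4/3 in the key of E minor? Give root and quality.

The figures 6/4/3 indicate a seventh chord in second inversion.
In second inversion the root lies a fourth above the bass: a fourth above E in E minor is A.
The chord tones are E, G, A, C, giving A minor seventh.

A minor seventh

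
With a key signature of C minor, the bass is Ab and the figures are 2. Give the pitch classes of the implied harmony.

The written figures 2 are shorthand for 6/4/2: the 6/4 are implied.
A second above Ab in this key is Bb.
A fourth above Ab in this key is D.
A sixth above Ab in this key is F.
Together with the bass Ab, this spells Bb dominant seventh in third inversion.

Ab, Bb, D, F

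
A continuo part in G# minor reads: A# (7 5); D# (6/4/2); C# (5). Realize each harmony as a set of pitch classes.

A# (7/5/3): A#, C#, E, G#.
D# (6/4/2): D#, E, G#, B.
C# (5/3): C#, E, G#.

A#, C#, E, G# | D#, E, G#, B | C#, E, G#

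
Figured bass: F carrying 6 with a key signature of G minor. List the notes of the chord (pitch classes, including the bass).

F, A, D

The written figures 6 are shorthand for 6/3: the 3 is implied.
A third above F in this key is A.
A sixth above F in this key is D.
Together with the bass F, this spells D minor in first inversion.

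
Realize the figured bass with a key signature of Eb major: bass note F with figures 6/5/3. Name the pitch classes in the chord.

F, Ab, C, D

A third above F in this key is Ab.
A fifth above F in this key is C.
A sixth above F in this key is D.
Together with the bass F, this spells D half-diminished seventh in first inversion.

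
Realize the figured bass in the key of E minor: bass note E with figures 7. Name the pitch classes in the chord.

E, G, B, D

The written figures 7 are shorthand for 7/5/3: the 5/3 are implied.
A third above E in this key is G.
A fifth above E in this key is B.
A seventh above E in this key is D.
Together with the bass E, this spells E minor seventh in root position.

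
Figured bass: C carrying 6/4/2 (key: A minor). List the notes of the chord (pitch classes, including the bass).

C, D, F, A

A second above C in this key is D.
A fourth above C in this key is F.
A sixth above C in this key is A.
Together with the bass C, this spells D minor seventh in third inversion.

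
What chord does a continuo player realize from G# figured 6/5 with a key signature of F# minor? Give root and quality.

E dominant seventh

The figures 6/5 indicate a seventh chord in first inversion.
In first inversion the root lies a sixth above the bass: a sixth above G# in F# minor is E.
The chord tones are G#, B, D, E, giving E dominant seventh.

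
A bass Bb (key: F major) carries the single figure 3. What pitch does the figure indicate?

Counting 2 letter steps above Bb lands on D; in F major, that letter is D.

D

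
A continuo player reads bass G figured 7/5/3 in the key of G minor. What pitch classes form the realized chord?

A third above G in this key is Bb.
A fifth above G in this key is D.
A seventh above G in this key is F.
Together with the bass G, this spells G minor seventh in root position.

G, Bb, D, F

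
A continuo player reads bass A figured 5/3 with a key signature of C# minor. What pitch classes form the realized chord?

A third above A in this key is C#.
A fifth above A in this key is E.
Together with the bass A, this spells A major in root position.

A, C#, E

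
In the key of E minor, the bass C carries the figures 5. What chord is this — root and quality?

The figures 5 indicate a triad in root position.
In root position the bass is the root, so the root is C.
The chord tones are C, E, G, giving C major.

C major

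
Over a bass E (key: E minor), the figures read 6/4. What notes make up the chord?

A fourth above E in this key is A.
A sixth above E in this key is C.
Together with the bass E, this spells A minor in second inversion.

E, A, C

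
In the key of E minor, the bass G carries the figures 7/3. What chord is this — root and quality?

The figures 7/3 indicate a seventh chord in root position.
In root position the bass is the root, so the root is G.
The chord tones are G, B, D, F#, giving G major seventh.

G major seventh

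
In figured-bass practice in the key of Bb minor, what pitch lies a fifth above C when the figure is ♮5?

Counting 4 letter steps above C lands on G; in Bb minor, that letter is Gb.
The ♮5 figure makes it natural, giving G.

G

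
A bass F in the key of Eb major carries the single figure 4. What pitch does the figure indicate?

Bb

Counting 3 letter steps above F lands on B; in Eb major, that letter is Bb.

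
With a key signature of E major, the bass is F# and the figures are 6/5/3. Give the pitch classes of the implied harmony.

F#, A, C#, D#

A third above F# in this key is A.
A fifth above F# in this key is C#.
A sixth above F# in this key is D#.
Together with the bass F#, this spells D# half-diminished seventh in first inversion.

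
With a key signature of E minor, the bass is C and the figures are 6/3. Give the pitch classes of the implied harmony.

C, E, A

A third above C in this key is E.
A sixth above C in this key is A.
Together with the bass C, this spells A minor in first inversion.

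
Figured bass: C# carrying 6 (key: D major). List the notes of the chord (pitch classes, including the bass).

C#, E, A

The written figures 6 are shorthand for 6/3: the 3 is implied.
A third above C# in this key is E.
A sixth above C# in this key is A.
Together with the bass C#, this spells A major in first inversion.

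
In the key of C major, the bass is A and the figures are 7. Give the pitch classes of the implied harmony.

A, C, E, G

The written figures 7 are shorthand for 7/5/3: the 5/3 are implied.
A third above A in this key is C.
A fifth above A in this key is E.
A seventh above A in this key is G.
Together with the bass A, this spells A minor seventh in root position.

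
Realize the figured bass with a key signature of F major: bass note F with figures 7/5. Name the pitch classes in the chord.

F, A, C, E

The written figures 7/5 are shorthand for 7/5/3: the 3 is implied.
A third above F in this key is A.
A fifth above F in this key is C.
A seventh above F in this key is E.
Together with the bass F, this spells F major seventh in root position.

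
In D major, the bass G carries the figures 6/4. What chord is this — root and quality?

The figures 6/4 indicate a triad in second inversion.
In second inversion the root lies a fourth above the bass: a fourth above G in D major is C#.
The chord tones are G, C#, E, giving C# diminished.

C# diminished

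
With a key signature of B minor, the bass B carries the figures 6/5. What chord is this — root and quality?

G major seventh

The figures 6/5 indicate a seventh chord in first inversion.
In first inversion the root lies a sixth above the bass: a sixth above B in B minor is G.
The chord tones are B, D, F#, G, giving G major seventh.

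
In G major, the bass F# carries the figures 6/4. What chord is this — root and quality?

B minor

The figures 6/4 indicate a triad in second inversion.
In second inversion the root lies a fourth above the bass: a fourth above F# in G major is B.
The chord tones are F#, B, D, giving B minor.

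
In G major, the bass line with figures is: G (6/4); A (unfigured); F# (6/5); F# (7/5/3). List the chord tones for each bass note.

G (6/4): G, C, E.
A (5/3): A, C, E.
F# (6/5/3): F#, A, C, D.
F# (7/5/3): F#, A, C, E.

G, C, E | A, C, E | F#, A, C, D | F#, A, C, E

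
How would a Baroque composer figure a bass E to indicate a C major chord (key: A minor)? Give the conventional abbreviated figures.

E is the third of C major, so the chord is in first inversion.
A triad in first inversion is figured 6/3, conventionally abbreviated 6.

6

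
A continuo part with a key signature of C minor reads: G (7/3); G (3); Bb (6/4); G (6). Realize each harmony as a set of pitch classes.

G, Bb, D, F | G, Bb, D | Bb, Eb, G | G, Bb, Eb

G (7/5/3): G, Bb, D, F.
G (5/3): G, Bb, D.
Bb (6/4): Bb, Eb, G.
G (6/3): G, Bb, Eb.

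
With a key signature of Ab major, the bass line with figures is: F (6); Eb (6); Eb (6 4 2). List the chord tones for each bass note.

F, Ab, Db | Eb, G, C | Eb, F, Ab, C

F (6/3): F, Ab, Db.
Eb (6/3): Eb, G, C.
Eb (6/4/2): Eb, F, Ab, C.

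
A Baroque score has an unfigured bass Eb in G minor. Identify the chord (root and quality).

An unfigured bass indicates a triad in root position.
In root position the bass is the root, so the root is Eb.
The chord tones are Eb, G, Bb, giving Eb major.

Eb major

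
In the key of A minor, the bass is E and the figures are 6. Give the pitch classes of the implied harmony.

E, G, C

The written figures 6 are shorthand for 6/3: the 3 is implied.
A third above E in this key is G.
A sixth above E in this key is C.
Together with the bass E, this spells C major in first inversion.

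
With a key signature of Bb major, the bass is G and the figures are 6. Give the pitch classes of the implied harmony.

G, Bb, Eb

The written figures 6 are shorthand for 6/3: the 3 is implied.
A third above G in this key is Bb.
A sixth above G in this key is Eb.
Together with the bass G, this spells Eb major in first inversion.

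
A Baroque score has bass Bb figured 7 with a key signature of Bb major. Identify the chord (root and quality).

The figures 7 indicate a seventh chord in root position.
In root position the bass is the root, so the root is Bb.
The chord tones are Bb, D, F, A, giving Bb major seventh.

Bb major seventh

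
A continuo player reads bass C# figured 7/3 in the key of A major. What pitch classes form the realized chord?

The written figures 7/3 are shorthand for 7/5/3: the 5 is implied.
A third above C# in this key is E.
A fifth above C# in this key is G#.
A seventh above C# in this key is B.
Together with the bass C#, this spells C# minor seventh in root position.

C#, E, G#, B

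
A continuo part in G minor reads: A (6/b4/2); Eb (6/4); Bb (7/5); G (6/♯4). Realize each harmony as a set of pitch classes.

A (6/b4/2): A, Bb, Db, F.
Eb (6/4): Eb, A, C.
Bb (7/5/3): Bb, D, F, A.
G (6/#4): G, C#, Eb.

A, Bb, Db, F | Eb, A, C | Bb, D, F, A | G, C#, Eb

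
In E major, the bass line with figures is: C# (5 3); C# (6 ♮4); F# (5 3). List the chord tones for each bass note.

C# (5/3): C#, E, G#.
C# (6/♮4): C#, F, A.
F# (5/3): F#, A, C#.

C#, E, G# | C#, F, A | F#, A, C#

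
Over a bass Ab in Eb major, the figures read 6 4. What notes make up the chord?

Ab, D, F

A fourth above Ab in this key is D.
A sixth above Ab in this key is F.
Together with the bass Ab, this spells D diminished in second inversion.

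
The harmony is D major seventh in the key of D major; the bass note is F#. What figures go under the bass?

6/5

F# is the third of D major seventh, so the chord is in first inversion.
A seventh chord in first inversion is figured 6/5/3, conventionally abbreviated 6/5.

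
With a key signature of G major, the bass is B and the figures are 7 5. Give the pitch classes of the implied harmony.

The written figures 7 5 are shorthand for 7/5/3: the 3 is implied.
A third above B in this key is D.
A fifth above B in this key is F#.
A seventh above B in this key is A.
Together with the bass B, this spells B minor seventh in root position.

B, D, F#, A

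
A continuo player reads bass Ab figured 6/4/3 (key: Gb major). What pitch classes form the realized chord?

Ab, Cb, Db, F

A third above Ab in this key is Cb.
A fourth above Ab in this key is Db.
A sixth above Ab in this key is F.
Together with the bass Ab, this spells Db dominant seventh in second inversion.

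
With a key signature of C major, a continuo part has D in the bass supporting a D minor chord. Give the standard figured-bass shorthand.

no figures

D is the root of D minor, so the chord is in root position.
A triad in root position is figured 5/3, conventionally abbreviated (no figures — root-position triad).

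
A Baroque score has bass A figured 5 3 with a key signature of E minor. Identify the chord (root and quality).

A minor

The figures 5 3 indicate a triad in root position.
In root position the bass is the root, so the root is A.
The chord tones are A, C, E, giving A minor.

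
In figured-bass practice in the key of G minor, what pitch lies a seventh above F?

Eb

Counting 6 letter steps above F lands on E; in G minor, that letter is Eb.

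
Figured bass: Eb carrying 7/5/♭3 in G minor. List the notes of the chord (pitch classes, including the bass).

A third above Eb in this key is G, lowered to Gb by the flat.
A fifth above Eb in this key is Bb.
A seventh above Eb in this key is D.
Together with the bass Eb, this spells Eb minor-major seventh in root position.

Eb, Gb, Bb, D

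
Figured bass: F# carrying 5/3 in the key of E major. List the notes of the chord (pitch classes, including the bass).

F#, A, C#

A third above F# in this key is A.
A fifth above F# in this key is C#.
Together with the bass F#, this spells F# minor in root position.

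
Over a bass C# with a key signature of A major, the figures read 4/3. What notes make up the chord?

The written figures 4/3 are shorthand for 6/4/3: the 6 is implied.
A third above C# in this key is E.
A fourth above C# in this key is F#.
A sixth above C# in this key is A.
Together with the bass C#, this spells F# minor seventh in second inversion.

C#, E, F#, A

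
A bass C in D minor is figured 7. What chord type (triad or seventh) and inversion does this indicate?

seventh chord, root position

7 is shorthand for 7/5/3.
Intervals of 7/5/3 above the bass form a seventh chord; the bass is the root, so this is root position.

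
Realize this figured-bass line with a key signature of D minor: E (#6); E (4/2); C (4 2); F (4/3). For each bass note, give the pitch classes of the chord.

E, G, C# | E, F, A, C | C, D, F, A | F, A, Bb, D

E (#6/3): E, G, C#.
E (6/4/2): E, F, A, C.
C (6/4/2): C, D, F, A.
F (6/4/3): F, A, Bb, D.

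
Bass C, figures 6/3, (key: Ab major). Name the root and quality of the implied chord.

The figures 6/3 indicate a triad in first inversion.
In first inversion the root lies a sixth above the bass: a sixth above C in Ab major is Ab.
The chord tones are C, Eb, Ab, giving Ab major.

Ab major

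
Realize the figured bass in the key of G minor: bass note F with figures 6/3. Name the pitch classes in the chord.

F, A, D

A third above F in this key is A.
A sixth above F in this key is D.
Together with the bass F, this spells D minor in first inversion.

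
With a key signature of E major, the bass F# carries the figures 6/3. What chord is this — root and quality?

The figures 6/3 indicate a triad in first inversion.
In first inversion the root lies a sixth above the bass: a sixth above F# in E major is D#.
The chord tones are F#, A, D#, giving D# diminished.

D# diminished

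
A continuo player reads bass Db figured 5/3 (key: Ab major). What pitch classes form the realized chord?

A third above Db in this key is F.
A fifth above Db in this key is Ab.
Together with the bass Db, this spells Db major in root position.

Db, F, Ab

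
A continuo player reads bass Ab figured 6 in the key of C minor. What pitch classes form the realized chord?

Ab, C, F

The written figures 6 are shorthand for 6/3: the 3 is implied.
A third above Ab in this key is C.
A sixth above Ab in this key is F.
Together with the bass Ab, this spells F minor in first inversion.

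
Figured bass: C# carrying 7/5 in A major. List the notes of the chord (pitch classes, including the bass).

The written figures 7/5 are shorthand for 7/5/3: the 3 is implied.
A third above C# in this key is E.
A fifth above C# in this key is G#.
A seventh above C# in this key is B.
Together with the bass C#, this spells C# minor seventh in root position.

C#, E, G#, B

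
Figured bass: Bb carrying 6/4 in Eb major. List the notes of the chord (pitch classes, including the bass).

Bb, Eb, G

A fourth above Bb in this key is Eb.
A sixth above Bb in this key is G.
Together with the bass Bb, this spells Eb major in second inversion.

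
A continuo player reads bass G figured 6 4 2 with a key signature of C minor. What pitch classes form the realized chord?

G, Ab, C, Eb

A second above G in this key is Ab.
A fourth above G in this key is C.
A sixth above G in this key is Eb.
Together with the bass G, this spells Ab major seventh in third inversion.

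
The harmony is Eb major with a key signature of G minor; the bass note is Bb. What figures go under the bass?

Bb is the fifth of Eb major, so the chord is in second inversion.
A triad in second inversion is figured 6/4, conventionally abbreviated 6/4.

6/4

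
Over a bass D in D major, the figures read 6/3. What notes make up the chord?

A third above D in this key is F#.
A sixth above D in this key is B.
Together with the bass D, this spells B minor in first inversion.

D, F#, B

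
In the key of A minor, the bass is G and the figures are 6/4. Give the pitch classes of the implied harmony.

A fourth above G in this key is C.
A sixth above G in this key is E.
Together with the bass G, this spells C major in second inversion.

G, C, E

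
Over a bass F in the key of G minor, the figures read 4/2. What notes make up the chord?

The written figures 4/2 are shorthand for 6/4/2: the 6 is implied.
A second above F in this key is G.
A fourth above F in this key is Bb.
A sixth above F in this key is D.
Together with the bass F, this spells G minor seventh in third inversion.

F, G, Bb, D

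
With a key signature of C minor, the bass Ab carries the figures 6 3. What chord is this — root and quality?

F minor

The figures 6 3 indicate a triad in first inversion.
In first inversion the root lies a sixth above the bass: a sixth above Ab in C minor is F.
The chord tones are Ab, C, F, giving F minor.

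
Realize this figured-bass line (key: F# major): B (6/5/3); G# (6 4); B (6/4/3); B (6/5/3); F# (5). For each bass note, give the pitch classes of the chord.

B (6/5/3): B, D#, F#, G#.
G# (6/4): G#, C#, E#.
B (6/4/3): B, D#, E#, G#.
B (6/5/3): B, D#, F#, G#.
F# (5/3): F#, A#, C#.

B, D#, F#, G# | G#, C#, E# | B, D#, E#, G# | B, D#, F#, G# | F#, A#, C#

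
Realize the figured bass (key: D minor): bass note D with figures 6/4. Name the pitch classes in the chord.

D, G, Bb

A fourth above D in this key is G.
A sixth above D in this key is Bb.
Together with the bass D, this spells G minor in second inversion.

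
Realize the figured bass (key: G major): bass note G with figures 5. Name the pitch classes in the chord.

The written figures 5 are shorthand for 5/3: the 3 is implied.
A third above G in this key is B.
A fifth above G in this key is D.
Together with the bass G, this spells G major in root position.

G, B, D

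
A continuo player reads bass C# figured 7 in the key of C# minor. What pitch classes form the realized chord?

The written figures 7 are shorthand for 7/5/3: the 5/3 are implied.
A third above C# in this key is E.
A fifth above C# in this key is G#.
A seventh above C# in this key is B.
Together with the bass C#, this spells C# minor seventh in root position.

C#, E, G#, B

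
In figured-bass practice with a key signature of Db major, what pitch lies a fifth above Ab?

Eb

Counting 4 letter steps above Ab lands on E; in Db major, that letter is Eb.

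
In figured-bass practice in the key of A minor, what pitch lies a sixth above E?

C

Counting 5 letter steps above E lands on C; in A minor, that letter is C.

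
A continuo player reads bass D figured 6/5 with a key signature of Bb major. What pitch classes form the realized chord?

The written figures 6/5 are shorthand for 6/5/3: the 3 is implied.
A third above D in this key is F.
A fifth above D in this key is A.
A sixth above D in this key is Bb.
Together with the bass D, this spells Bb major seventh in first inversion.

D, F, A, Bb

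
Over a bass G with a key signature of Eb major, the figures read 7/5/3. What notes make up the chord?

A third above G in this key is Bb.
A fifth above G in this key is D.
A seventh above G in this key is F.
Together with the bass G, this spells G minor seventh in root position.

G, Bb, D, F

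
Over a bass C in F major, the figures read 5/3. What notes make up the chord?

C, E, G

A third above C in this key is E.
A fifth above C in this key is G.
Together with the bass C, this spells C major in root position.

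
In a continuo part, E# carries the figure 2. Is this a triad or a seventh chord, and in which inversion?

seventh chord, third inversion

2 is shorthand for 6/4/2.
Intervals of 6/4/2 above the bass form a seventh chord; the bass is the seventh, so this is third inversion.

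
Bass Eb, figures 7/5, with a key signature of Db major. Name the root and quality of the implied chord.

The figures 7/5 indicate a seventh chord in root position.
In root position the bass is the root, so the root is Eb.
The chord tones are Eb, Gb, Bb, Db, giving Eb minor seventh.

Eb minor seventh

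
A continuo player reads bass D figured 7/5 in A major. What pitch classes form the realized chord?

The written figures 7/5 are shorthand for 7/5/3: the 3 is implied.
A third above D in this key is F#.
A fifth above D in this key is A.
A seventh above D in this key is C#.
Together with the bass D, this spells D major seventh in root position.

D, F#, A, C#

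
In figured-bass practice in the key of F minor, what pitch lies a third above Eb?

Counting 2 letter steps above Eb lands on G; in F minor, that letter is G.

G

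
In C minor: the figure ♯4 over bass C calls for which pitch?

F#

Counting 3 letter steps above C lands on F; in C minor, that letter is F.
The #4 figure raises it a semitone, giving F#.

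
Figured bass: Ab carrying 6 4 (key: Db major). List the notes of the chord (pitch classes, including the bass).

A fourth above Ab in this key is Db.
A sixth above Ab in this key is F.
Together with the bass Ab, this spells Db major in second inversion.

Ab, Db, F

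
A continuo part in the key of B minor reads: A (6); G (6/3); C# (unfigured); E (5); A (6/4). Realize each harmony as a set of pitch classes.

A (6/3): A, C#, F#.
G (6/3): G, B, E.
C# (5/3): C#, E, G.
E (5/3): E, G, B.
A (6/4): A, D, F#.

A, C#, F# | G, B, E | C#, E, G | E, G, B | A, D, F#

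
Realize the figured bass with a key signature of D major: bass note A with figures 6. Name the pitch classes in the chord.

The written figures 6 are shorthand for 6/3: the 3 is implied.
A third above A in this key is C#.
A sixth above A in this key is F#.
Together with the bass A, this spells F# minor in first inversion.

A, C#, F#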